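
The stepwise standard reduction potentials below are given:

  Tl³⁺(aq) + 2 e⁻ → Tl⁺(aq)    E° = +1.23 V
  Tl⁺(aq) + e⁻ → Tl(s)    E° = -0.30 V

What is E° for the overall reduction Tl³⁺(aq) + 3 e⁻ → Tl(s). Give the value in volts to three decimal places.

Standard free energies of sequential steps add: ΔG°₃ = ΔG°₁ + ΔG°₂, so n₃E°₃ = n₁E°₁ + n₂E°₂.
E°₃ = (2×+1.23 + 1×-0.30) / 3 = (+2.160) / 3 = +0.720 V.

+0.720 V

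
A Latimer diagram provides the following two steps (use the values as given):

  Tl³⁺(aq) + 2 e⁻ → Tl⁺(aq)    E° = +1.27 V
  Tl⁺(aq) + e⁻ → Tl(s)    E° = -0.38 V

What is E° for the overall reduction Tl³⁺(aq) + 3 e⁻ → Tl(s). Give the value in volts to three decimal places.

+0.720 V

Standard free energies of sequential steps add: ΔG°₃ = ΔG°₁ + ΔG°₂, so n₃E°₃ = n₁E°₁ + n₂E°₂.
E°₃ = (2×+1.27 + 1×-0.38) / 3 = (+2.160) / 3 = +0.720 V.
Simply averaging or adding the two E° values would be wrong; the electron-weighted sum is required.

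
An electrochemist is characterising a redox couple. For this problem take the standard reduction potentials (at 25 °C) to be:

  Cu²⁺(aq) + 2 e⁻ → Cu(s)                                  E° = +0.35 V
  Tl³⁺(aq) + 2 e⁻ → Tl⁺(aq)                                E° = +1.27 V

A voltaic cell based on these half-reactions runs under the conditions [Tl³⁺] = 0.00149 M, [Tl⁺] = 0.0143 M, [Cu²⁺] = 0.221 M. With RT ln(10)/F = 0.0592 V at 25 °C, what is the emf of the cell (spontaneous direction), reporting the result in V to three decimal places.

+0.910 V

Tl³⁺/Tl⁺ is the cathode (higher E°), Cu²⁺/Cu the anode: E°cell = +1.27 − (+0.35) = +0.92 V, n = 2.
Overall: Tl³⁺(aq) + Cu(s) → Tl⁺(aq) + Cu²⁺(aq)
Q = [Tl⁺]·[Cu²⁺] / ([Tl³⁺]); log Q = 0.327.
E = E° − (0.0592/n) log Q = +0.92 − (0.0592/2)(0.327) = +0.910 V.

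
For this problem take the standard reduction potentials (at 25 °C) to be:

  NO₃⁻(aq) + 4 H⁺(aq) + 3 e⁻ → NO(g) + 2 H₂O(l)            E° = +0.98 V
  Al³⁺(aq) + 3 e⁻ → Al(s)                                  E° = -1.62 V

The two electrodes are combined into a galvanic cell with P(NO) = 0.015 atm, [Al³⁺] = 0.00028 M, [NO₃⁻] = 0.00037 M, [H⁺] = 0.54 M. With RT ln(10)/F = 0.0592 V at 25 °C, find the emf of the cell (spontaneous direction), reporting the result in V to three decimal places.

+2.617 V

NO₃⁻/NO is the cathode (higher E°), Al³⁺/Al the anode: E°cell = +0.98 − (-1.62) = +2.60 V, n = 3.
Overall: NO₃⁻(aq) + 4 H⁺(aq) + Al(s) → NO(g) + 2 H₂O(l) + Al³⁺(aq)
Q = P(NO)·[Al³⁺] / ([NO₃⁻]·[H⁺]^4); log Q = -0.875.
E = E° − (0.0592/n) log Q = +2.60 − (0.0592/3)(-0.875) = +2.617 V.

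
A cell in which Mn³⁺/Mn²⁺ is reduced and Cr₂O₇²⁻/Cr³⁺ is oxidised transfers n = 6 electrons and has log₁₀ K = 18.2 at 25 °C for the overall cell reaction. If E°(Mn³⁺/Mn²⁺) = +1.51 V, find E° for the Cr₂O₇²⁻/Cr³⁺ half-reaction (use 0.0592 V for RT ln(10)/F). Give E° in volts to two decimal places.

E°cell = (0.0592/n)·log K = (0.0592/6)(18.2) = +0.180 V.
Since Mn³⁺/Mn²⁺ is the cathode and Cr₂O₇²⁻/Cr³⁺ the anode, E°cell = E°(Mn³⁺/Mn²⁺) − E°(Cr₂O₇²⁻/Cr³⁺).
So E°(Cr₂O₇²⁻/Cr³⁺) = E°(Mn³⁺/Mn²⁺) − E°cell = (+1.51) − (+0.180) = +1.33 V.

+1.33 V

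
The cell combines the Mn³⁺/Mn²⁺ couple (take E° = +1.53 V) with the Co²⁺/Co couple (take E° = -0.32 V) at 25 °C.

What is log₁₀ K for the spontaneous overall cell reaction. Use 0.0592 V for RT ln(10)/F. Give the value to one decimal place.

62.5

Cathode: Mn³⁺/Mn²⁺; anode: Co²⁺/Co. E°cell = +1.85 V, n = 2.
log K = nE°cell / 0.0592 = (2)(+1.85) / 0.0592 = 62.5.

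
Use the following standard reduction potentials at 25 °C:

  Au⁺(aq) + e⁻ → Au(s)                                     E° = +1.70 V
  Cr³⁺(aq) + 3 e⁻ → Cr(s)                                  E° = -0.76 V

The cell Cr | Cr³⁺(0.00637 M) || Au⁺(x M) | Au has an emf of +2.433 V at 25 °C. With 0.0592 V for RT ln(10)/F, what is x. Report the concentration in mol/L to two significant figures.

Au⁺/Au is the cathode, Cr³⁺/Cr the anode: E°cell = +2.46 V, n = 3.
Overall reaction: 3 Au⁺(aq) + Cr(s) → 3 Au(s) + Cr³⁺(aq); Q = [Cr³⁺]^1/[Au⁺]^3.
From E = E° − (0.0592/n) log Q: log Q = (E° − E)·n/0.0592 = (+2.46 − (+2.433))·3/0.0592 = 1.3682.
So 3·log[Au⁺] = 1·log(0.00637) − log Q = -2.1959 − (1.3682) = -3.5641; log[Au⁺] = -3.5641 / 3 = -1.1880; [Au⁺] = 10^(-1.1880) ≈ 0.065 M.

0.065 M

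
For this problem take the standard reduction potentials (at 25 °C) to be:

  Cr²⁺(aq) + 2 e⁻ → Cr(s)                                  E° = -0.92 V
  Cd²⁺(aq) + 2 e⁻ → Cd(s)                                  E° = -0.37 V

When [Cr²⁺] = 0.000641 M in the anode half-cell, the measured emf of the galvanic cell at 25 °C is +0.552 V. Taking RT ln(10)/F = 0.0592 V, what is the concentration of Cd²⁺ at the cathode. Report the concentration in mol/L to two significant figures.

0.00075 M

Cd²⁺/Cd is the cathode, Cr²⁺/Cr the anode: E°cell = +0.55 V, n = 2.
Overall reaction: Cd²⁺(aq) + Cr(s) → Cd(s) + Cr²⁺(aq); Q = [Cr²⁺]^1/[Cd²⁺]^1.
From E = E° − (0.0592/n) log Q: log Q = (E° − E)·n/0.0592 = (+0.55 − (+0.552))·2/0.0592 = -0.0676.
So 1·log[Cd²⁺] = 1·log(0.000641) − log Q = -3.1931 − (-0.0676) = -3.1255; [Cd²⁺] = 10^(-3.1255) ≈ 0.00075 M.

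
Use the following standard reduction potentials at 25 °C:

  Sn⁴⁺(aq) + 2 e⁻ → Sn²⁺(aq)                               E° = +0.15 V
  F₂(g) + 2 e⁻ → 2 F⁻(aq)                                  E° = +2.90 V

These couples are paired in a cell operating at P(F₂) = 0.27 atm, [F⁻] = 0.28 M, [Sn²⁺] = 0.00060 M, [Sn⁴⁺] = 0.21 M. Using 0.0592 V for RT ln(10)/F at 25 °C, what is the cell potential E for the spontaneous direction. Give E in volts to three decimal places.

F₂/F⁻ is the cathode (higher E°), Sn⁴⁺/Sn²⁺ the anode: E°cell = +2.90 − (+0.15) = +2.75 V, n = 2.
Overall: F₂(g) + Sn²⁺(aq) → 2 F⁻(aq) + Sn⁴⁺(aq)
Q = [F⁻]^2·[Sn⁴⁺] / (P(F₂)·[Sn²⁺]); log Q = 2.007.
E = E° − (0.0592/n) log Q = +2.75 − (0.0592/2)(2.007) = +2.691 V.

+2.691 V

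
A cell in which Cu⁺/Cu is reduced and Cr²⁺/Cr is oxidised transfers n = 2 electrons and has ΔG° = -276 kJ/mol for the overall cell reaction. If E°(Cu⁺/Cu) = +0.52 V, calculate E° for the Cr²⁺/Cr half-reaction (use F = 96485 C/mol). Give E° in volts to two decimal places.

E°cell = −ΔG°/(nF) = −(-276×10³)/((2)(96485)) = +1.430 V.
Since Cu⁺/Cu is the cathode and Cr²⁺/Cr the anode, E°cell = E°(Cu⁺/Cu) − E°(Cr²⁺/Cr).
So E°(Cr²⁺/Cr) = E°(Cu⁺/Cu) − E°cell = (+0.52) − (+1.430) = -0.91 V.

-0.91 V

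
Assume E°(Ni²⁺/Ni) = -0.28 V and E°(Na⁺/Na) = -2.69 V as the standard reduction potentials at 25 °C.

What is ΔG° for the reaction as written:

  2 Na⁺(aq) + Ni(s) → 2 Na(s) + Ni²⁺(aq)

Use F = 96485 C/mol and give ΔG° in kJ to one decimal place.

As written, Na⁺/Na is reduced (cathode) and Ni²⁺/Ni is oxidised (anode), so E°cell = (-2.69) − (-0.28) = -2.41 V.
Balancing electrons gives n = 2.
ΔG° = −nFE° = −(2)(96485)(-2.41) = 465,058 J = +465.1 kJ.

+465.1 kJ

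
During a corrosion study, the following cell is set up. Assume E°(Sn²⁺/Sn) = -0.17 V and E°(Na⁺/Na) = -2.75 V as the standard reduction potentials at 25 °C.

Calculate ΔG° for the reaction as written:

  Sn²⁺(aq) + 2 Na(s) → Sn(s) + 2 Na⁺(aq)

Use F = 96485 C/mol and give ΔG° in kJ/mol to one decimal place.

As written, Sn²⁺/Sn is reduced (cathode) and Na⁺/Na is oxidised (anode), so E°cell = (-0.17) − (-2.75) = +2.58 V.
Balancing electrons gives n = 2.
ΔG° = −nFE° = −(2)(96485)(+2.58) = -497,863 J = -497.9 kJ/mol.

-497.9 kJ/mol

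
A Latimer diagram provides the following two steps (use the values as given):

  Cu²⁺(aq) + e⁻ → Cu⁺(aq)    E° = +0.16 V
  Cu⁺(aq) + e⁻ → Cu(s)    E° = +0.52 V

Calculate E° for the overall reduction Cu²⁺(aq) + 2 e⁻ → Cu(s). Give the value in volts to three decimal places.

+0.340 V

Adding the free-energy changes (−nFE°) of the two steps gives −n₃FE°₃ = −n₁FE°₁ − n₂FE°₂.
E°₃ = (1×+0.16 + 1×+0.52) / 2 = (+0.680) / 2 = +0.340 V.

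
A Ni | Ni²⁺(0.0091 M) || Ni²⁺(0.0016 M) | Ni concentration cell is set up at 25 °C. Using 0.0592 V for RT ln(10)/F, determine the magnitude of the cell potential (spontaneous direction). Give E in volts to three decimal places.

+0.022 V

For a concentration cell E°cell = 0. The 0.0091 M side is the cathode (reduction is favoured where [Ni²⁺] is higher).
With n = 2, E = −(0.0592/2) log([Ni²⁺]ₐₙ/[Ni²⁺]꜀ₐₜ) = −(0.0592/2) log(0.0016/0.0091) = −(0.0592/2)(-0.755) = +0.022 V.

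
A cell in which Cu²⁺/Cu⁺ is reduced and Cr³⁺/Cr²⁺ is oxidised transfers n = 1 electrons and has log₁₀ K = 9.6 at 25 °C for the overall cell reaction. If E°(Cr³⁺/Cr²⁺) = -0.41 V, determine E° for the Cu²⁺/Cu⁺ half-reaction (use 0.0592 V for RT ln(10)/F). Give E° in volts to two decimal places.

E°cell = (0.0592/n)·log K = (0.0592/1)(9.6) = +0.568 V.
Since Cu²⁺/Cu⁺ is the cathode and Cr³⁺/Cr²⁺ the anode, E°cell = E°(Cu²⁺/Cu⁺) − E°(Cr³⁺/Cr²⁺).
So E°(Cu²⁺/Cu⁺) = E°cell + E°(Cr³⁺/Cr²⁺) = +0.568 + (-0.41) = +0.16 V.

+0.16 V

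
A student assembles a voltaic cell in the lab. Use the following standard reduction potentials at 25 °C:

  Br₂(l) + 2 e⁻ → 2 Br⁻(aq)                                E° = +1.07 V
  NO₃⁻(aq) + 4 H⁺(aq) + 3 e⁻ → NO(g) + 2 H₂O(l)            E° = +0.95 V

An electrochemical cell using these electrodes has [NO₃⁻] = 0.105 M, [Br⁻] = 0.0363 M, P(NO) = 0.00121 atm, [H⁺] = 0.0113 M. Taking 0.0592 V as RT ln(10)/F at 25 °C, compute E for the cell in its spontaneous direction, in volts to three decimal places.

+0.321 V

Br₂/Br⁻ is the cathode (higher E°), NO₃⁻/NO the anode: E°cell = +1.07 − (+0.95) = +0.12 V, n = 6.
Overall: 3 Br₂(l) + 2 NO(g) + 4 H₂O(l) → 6 Br⁻(aq) + 2 NO₃⁻(aq) + 8 H⁺(aq)
Q = [Br⁻]^6·[NO₃⁻]^2·[H⁺]^8 / (P(NO)^2); log Q = -20.339.
E = E° − (0.0592/n) log Q = +0.12 − (0.0592/6)(-20.339) = +0.321 V.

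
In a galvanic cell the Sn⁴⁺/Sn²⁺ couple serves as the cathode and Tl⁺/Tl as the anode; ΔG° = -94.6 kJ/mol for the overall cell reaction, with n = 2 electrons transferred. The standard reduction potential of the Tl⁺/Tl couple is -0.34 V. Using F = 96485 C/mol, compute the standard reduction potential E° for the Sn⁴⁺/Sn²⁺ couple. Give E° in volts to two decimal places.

E°cell = −ΔG°/(nF) = −(-94.6×10³)/((2)(96485)) = +0.490 V.
Since Sn⁴⁺/Sn²⁺ is the cathode and Tl⁺/Tl the anode, E°cell = E°(Sn⁴⁺/Sn²⁺) − E°(Tl⁺/Tl).
So E°(Sn⁴⁺/Sn²⁺) = E°cell + E°(Tl⁺/Tl) = +0.490 + (-0.34) = +0.15 V.

+0.15 V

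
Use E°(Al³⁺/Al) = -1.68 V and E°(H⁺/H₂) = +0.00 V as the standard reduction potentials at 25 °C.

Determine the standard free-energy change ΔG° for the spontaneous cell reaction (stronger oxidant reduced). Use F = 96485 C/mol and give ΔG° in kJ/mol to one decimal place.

-972.6 kJ/mol

H⁺/H₂ (E° = +0.00 V) is the cathode; Al³⁺/Al (E° = -1.68 V) is the anode, so E°cell = +1.68 V.
Balancing electrons gives n = 6 (lcm of 2 and 3).
ΔG° = −nFE° = −(6)(96485)(+1.68) = -972,569 J = -972.6 kJ/mol.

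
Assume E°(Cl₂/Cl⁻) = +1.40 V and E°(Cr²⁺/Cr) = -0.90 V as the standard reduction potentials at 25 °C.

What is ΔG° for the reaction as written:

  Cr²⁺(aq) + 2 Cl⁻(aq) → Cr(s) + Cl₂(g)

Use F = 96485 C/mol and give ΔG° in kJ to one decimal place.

+443.8 kJ

As written, Cr²⁺/Cr is reduced (cathode) and Cl₂/Cl⁻ is oxidised (anode), so E°cell = (-0.90) − (+1.40) = -2.30 V.
Balancing electrons gives n = 2.
ΔG° = −nFE° = −(2)(96485)(-2.30) = 443,831 J = +443.8 kJ.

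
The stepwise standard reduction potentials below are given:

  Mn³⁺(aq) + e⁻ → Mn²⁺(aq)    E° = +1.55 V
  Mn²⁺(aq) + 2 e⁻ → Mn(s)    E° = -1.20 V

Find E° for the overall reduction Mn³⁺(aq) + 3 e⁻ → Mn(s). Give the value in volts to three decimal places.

Since ΔG° = −nFE° is additive over sequential reductions, n₃E°₃ = n₁E°₁ + n₂E°₂.
E°₃ = (1×+1.55 + 2×-1.20) / 3 = (-0.850) / 3 = -0.283 V.

-0.283 V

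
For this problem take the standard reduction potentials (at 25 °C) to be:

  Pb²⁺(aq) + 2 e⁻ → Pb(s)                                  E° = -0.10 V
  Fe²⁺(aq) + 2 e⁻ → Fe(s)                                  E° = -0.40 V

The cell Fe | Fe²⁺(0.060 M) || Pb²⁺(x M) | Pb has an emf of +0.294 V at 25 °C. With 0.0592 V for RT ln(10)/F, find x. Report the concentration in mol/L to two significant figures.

0.038 M

Pb²⁺/Pb is the cathode, Fe²⁺/Fe the anode: E°cell = +0.30 V, n = 2.
Overall reaction: Pb²⁺(aq) + Fe(s) → Pb(s) + Fe²⁺(aq); Q = [Fe²⁺]^1/[Pb²⁺]^1.
From E = E° − (0.0592/n) log Q: log Q = (E° − E)·n/0.0592 = (+0.30 − (+0.294))·2/0.0592 = 0.2027.
So 1·log[Pb²⁺] = 1·log(0.06) − log Q = -1.2218 − (0.2027) = -1.4245; [Pb²⁺] = 10^(-1.4245) ≈ 0.038 M.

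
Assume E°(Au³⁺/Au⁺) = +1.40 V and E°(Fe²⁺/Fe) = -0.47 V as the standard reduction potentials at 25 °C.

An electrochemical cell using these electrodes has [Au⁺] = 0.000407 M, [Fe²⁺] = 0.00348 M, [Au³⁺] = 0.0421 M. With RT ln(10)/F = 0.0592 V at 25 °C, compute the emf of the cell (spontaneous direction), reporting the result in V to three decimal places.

Au³⁺/Au⁺ is the cathode (higher E°), Fe²⁺/Fe the anode: E°cell = +1.40 − (-0.47) = +1.87 V, n = 2.
Overall: Au³⁺(aq) + Fe(s) → Au⁺(aq) + Fe²⁺(aq)
Q = [Au⁺]·[Fe²⁺] / ([Au³⁺]); log Q = -4.473.
E = E° − (0.0592/n) log Q = +1.87 − (0.0592/2)(-4.473) = +2.002 V.

+2.002 V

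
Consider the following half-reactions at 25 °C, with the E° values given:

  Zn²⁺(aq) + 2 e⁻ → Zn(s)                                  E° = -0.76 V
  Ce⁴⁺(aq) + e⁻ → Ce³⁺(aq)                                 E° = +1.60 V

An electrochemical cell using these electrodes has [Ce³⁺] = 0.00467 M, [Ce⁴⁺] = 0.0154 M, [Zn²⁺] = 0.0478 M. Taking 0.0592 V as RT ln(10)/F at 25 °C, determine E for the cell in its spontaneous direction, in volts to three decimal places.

+2.430 V

Ce⁴⁺/Ce³⁺ is the cathode (higher E°), Zn²⁺/Zn the anode: E°cell = +1.60 − (-0.76) = +2.36 V, n = 2.
Overall: 2 Ce⁴⁺(aq) + Zn(s) → 2 Ce³⁺(aq) + Zn²⁺(aq)
Q = [Ce³⁺]^2·[Zn²⁺] / ([Ce⁴⁺]^2); log Q = -2.357.
E = E° − (0.0592/n) log Q = +2.36 − (0.0592/2)(-2.357) = +2.430 V.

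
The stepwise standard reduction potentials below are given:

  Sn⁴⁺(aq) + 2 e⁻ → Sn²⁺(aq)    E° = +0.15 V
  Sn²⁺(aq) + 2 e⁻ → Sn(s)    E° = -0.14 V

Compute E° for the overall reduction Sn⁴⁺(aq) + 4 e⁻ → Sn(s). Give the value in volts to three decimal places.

Standard free energies of sequential steps add: ΔG°₃ = ΔG°₁ + ΔG°₂, so n₃E°₃ = n₁E°₁ + n₂E°₂.
E°₃ = (2×+0.15 + 2×-0.14) / 4 = (+0.020) / 4 = +0.005 V.

+0.005 V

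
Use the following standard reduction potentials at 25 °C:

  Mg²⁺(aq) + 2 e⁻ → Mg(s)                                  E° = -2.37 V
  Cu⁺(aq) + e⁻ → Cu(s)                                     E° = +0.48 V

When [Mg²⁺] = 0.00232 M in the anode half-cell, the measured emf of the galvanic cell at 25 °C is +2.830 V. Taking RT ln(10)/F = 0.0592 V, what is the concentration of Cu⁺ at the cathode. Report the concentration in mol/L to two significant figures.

Cu⁺/Cu is the cathode, Mg²⁺/Mg the anode: E°cell = +2.85 V, n = 2.
Overall reaction: 2 Cu⁺(aq) + Mg(s) → 2 Cu(s) + Mg²⁺(aq); Q = [Mg²⁺]^1/[Cu⁺]^2.
From E = E° − (0.0592/n) log Q: log Q = (E° − E)·n/0.0592 = (+2.85 − (+2.830))·2/0.0592 = 0.6757.
So 2·log[Cu⁺] = 1·log(0.00232) − log Q = -2.6345 − (0.6757) = -3.3102; log[Cu⁺] = -3.3102 / 2 = -1.6551; [Cu⁺] = 10^(-1.6551) ≈ 0.022 M.

0.022 M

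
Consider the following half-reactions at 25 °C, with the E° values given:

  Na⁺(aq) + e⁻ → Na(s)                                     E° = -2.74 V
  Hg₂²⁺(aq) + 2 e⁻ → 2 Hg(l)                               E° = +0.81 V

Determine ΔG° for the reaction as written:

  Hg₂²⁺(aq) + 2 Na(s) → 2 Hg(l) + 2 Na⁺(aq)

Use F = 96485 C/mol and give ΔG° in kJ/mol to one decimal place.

As written, Hg₂²⁺/Hg is reduced (cathode) and Na⁺/Na is oxidised (anode), so E°cell = (+0.81) − (-2.74) = +3.55 V.
Balancing electrons gives n = 2.
ΔG° = −nFE° = −(2)(96485)(+3.55) = -685,044 J = -685.0 kJ/mol.

-685.0 kJ/mol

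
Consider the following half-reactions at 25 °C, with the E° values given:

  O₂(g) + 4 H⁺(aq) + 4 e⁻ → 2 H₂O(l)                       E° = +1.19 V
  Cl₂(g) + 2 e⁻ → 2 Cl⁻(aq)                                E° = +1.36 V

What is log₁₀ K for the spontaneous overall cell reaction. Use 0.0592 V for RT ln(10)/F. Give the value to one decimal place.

11.5

Cathode: Cl₂/Cl⁻; anode: O₂/H₂O. E°cell = +0.17 V, n = 4.
log K = nE°cell / 0.0592 = (4)(+0.17) / 0.0592 = 11.5.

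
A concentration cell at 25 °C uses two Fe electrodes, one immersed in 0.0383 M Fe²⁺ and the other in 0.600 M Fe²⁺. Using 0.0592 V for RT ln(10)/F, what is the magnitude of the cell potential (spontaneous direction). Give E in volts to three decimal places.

For a concentration cell E°cell = 0. The 0.600 M side is the cathode (reduction is favoured where [Fe²⁺] is higher).
With n = 2, E = −(0.0592/2) log([Fe²⁺]ₐₙ/[Fe²⁺]꜀ₐₜ) = −(0.0592/2) log(0.0383/0.6) = −(0.0592/2)(-1.195) = +0.035 V.

+0.035 V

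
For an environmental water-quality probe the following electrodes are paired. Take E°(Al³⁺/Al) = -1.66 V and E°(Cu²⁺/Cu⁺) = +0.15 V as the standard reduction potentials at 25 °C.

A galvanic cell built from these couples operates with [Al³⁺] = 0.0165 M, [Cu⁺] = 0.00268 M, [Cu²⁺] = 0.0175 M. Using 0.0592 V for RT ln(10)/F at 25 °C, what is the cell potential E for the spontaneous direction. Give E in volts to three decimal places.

Cu²⁺/Cu⁺ is the cathode (higher E°), Al³⁺/Al the anode: E°cell = +0.15 − (-1.66) = +1.81 V, n = 3.
Overall: 3 Cu²⁺(aq) + Al(s) → 3 Cu⁺(aq) + Al³⁺(aq)
Q = [Cu⁺]^3·[Al³⁺] / ([Cu²⁺]^3); log Q = -4.227.
E = E° − (0.0592/n) log Q = +1.81 − (0.0592/3)(-4.227) = +1.893 V.

+1.893 V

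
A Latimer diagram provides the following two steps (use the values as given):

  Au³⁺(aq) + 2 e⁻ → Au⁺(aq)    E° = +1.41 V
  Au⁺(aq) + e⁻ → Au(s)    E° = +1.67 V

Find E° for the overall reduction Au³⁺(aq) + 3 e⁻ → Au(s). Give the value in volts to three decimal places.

Adding the free-energy changes (−nFE°) of the two steps gives −n₃FE°₃ = −n₁FE°₁ − n₂FE°₂.
E°₃ = (2×+1.41 + 1×+1.67) / 3 = (+4.490) / 3 = +1.497 V.

+1.497 V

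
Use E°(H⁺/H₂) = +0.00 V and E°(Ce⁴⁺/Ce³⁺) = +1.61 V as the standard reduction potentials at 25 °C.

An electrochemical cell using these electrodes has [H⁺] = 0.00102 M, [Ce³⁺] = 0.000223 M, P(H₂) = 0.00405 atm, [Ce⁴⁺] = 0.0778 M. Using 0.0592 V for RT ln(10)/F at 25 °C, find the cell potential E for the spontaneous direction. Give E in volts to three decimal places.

Ce⁴⁺/Ce³⁺ is the cathode (higher E°), H⁺/H₂ the anode: E°cell = +1.61 − (+0.00) = +1.61 V, n = 2.
Overall: 2 Ce⁴⁺(aq) + H₂(g) → 2 Ce³⁺(aq) + 2 H⁺(aq)
Q = [Ce³⁺]^2·[H⁺]^2 / ([Ce⁴⁺]^2·P(H₂)); log Q = -8.676.
E = E° − (0.0592/n) log Q = +1.61 − (0.0592/2)(-8.676) = +1.867 V.

+1.867 V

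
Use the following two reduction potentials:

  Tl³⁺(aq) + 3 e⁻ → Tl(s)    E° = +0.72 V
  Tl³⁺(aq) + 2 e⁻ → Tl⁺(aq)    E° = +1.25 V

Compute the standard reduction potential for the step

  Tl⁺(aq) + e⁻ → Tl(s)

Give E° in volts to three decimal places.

Sequential free energies add, so n₃E°₃ = n₁E°₁ + n₂E°₂.
With n₃ = 3, and the known step contributing 2×(+1.25) V, the unknown satisfies 1·E° = 3×(+0.72) − 2×(+1.25) = -0.340.
E° = -0.340 / 1 = -0.340 V.

-0.340 V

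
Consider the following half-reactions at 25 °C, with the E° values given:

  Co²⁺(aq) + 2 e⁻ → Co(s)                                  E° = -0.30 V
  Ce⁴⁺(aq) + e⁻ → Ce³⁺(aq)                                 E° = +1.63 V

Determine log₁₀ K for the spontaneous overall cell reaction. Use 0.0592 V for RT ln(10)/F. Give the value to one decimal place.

Cathode: Ce⁴⁺/Ce³⁺; anode: Co²⁺/Co. E°cell = +1.93 V, n = 2.
log K = nE°cell / 0.0592 = (2)(+1.93) / 0.0592 = 65.2.

65.2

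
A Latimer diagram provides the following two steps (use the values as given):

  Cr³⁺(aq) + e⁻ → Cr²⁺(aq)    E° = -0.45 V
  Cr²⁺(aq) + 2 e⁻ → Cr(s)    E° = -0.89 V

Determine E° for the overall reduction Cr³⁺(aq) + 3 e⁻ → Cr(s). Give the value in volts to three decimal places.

-0.743 V

Since ΔG° = −nFE° is additive over sequential reductions, n₃E°₃ = n₁E°₁ + n₂E°₂.
E°₃ = (1×-0.45 + 2×-0.89) / 3 = (-2.230) / 3 = -0.743 V.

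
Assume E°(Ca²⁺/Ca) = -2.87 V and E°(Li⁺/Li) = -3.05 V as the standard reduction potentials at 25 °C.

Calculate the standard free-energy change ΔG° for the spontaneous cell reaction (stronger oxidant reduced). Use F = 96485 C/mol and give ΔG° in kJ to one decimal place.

Ca²⁺/Ca (E° = -2.87 V) is the cathode; Li⁺/Li (E° = -3.05 V) is the anode, so E°cell = +0.18 V.
Balancing electrons gives n = 2 (lcm of 2 and 1).
ΔG° = −nFE° = −(2)(96485)(+0.18) = -34,735 J = -34.7 kJ.

-34.7 kJ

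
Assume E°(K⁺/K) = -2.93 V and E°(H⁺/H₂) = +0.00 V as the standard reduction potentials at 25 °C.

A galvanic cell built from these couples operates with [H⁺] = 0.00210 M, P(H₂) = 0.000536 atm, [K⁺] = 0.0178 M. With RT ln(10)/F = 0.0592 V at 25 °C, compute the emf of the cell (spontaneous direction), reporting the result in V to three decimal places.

H⁺/H₂ is the cathode (higher E°), K⁺/K the anode: E°cell = +0.00 − (-2.93) = +2.93 V, n = 2.
Overall: 2 H⁺(aq) + 2 K(s) → H₂(g) + 2 K⁺(aq)
Q = P(H₂)·[K⁺]^2 / ([H⁺]^2); log Q = -1.414.
E = E° − (0.0592/n) log Q = +2.93 − (0.0592/2)(-1.414) = +2.972 V.

+2.972 V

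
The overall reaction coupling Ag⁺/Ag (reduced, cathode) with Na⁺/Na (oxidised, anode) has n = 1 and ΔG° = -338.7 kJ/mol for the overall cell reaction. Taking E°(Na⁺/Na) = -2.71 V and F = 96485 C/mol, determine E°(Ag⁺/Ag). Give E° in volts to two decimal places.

+0.80 V

E°cell = −ΔG°/(nF) = −(-338.7×10³)/((1)(96485)) = +3.510 V.
Since Ag⁺/Ag is the cathode and Na⁺/Na the anode, E°cell = E°(Ag⁺/Ag) − E°(Na⁺/Na).
So E°(Ag⁺/Ag) = E°cell + E°(Na⁺/Na) = +3.510 + (-2.71) = +0.80 V.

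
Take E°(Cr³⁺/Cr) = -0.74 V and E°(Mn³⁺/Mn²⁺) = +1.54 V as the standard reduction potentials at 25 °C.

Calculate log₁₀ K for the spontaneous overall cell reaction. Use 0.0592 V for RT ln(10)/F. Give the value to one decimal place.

Cathode: Mn³⁺/Mn²⁺; anode: Cr³⁺/Cr. E°cell = +2.28 V, n = 3.
log K = nE°cell / 0.0592 = (3)(+2.28) / 0.0592 = 115.5.

115.5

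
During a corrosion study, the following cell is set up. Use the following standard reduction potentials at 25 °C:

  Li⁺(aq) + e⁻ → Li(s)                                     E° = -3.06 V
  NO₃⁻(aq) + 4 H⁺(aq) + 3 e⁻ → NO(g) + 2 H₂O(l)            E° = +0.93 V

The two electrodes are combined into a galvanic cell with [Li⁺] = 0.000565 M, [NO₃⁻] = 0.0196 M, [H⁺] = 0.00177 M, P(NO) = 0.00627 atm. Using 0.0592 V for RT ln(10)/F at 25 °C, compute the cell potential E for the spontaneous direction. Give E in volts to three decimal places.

NO₃⁻/NO is the cathode (higher E°), Li⁺/Li the anode: E°cell = +0.93 − (-3.06) = +3.99 V, n = 3.
Overall: NO₃⁻(aq) + 4 H⁺(aq) + 3 Li(s) → NO(g) + 2 H₂O(l) + 3 Li⁺(aq)
Q = P(NO)·[Li⁺]^3 / ([NO₃⁻]·[H⁺]^4); log Q = 0.769.
E = E° − (0.0592/n) log Q = +3.99 − (0.0592/3)(0.769) = +3.975 V.

+3.975 V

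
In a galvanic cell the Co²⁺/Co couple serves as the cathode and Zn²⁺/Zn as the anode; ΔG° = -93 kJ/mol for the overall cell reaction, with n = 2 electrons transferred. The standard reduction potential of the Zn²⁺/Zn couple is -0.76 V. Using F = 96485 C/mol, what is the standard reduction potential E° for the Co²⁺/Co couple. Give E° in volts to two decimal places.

-0.28 V

E°cell = −ΔG°/(nF) = −(-93×10³)/((2)(96485)) = +0.482 V.
Since Co²⁺/Co is the cathode and Zn²⁺/Zn the anode, E°cell = E°(Co²⁺/Co) − E°(Zn²⁺/Zn).
So E°(Co²⁺/Co) = E°cell + E°(Zn²⁺/Zn) = +0.482 + (-0.76) = -0.28 V.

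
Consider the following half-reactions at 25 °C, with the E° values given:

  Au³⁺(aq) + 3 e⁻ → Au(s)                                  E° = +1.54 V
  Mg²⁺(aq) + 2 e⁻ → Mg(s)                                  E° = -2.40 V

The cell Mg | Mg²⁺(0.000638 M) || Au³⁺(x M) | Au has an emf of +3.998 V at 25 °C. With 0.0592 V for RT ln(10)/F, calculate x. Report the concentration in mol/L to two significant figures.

0.014 M

Au³⁺/Au is the cathode, Mg²⁺/Mg the anode: E°cell = +3.94 V, n = 6.
Overall reaction: 2 Au³⁺(aq) + 3 Mg(s) → 2 Au(s) + 3 Mg²⁺(aq); Q = [Mg²⁺]^3/[Au³⁺]^2.
From E = E° − (0.0592/n) log Q: log Q = (E° − E)·n/0.0592 = (+3.94 − (+3.998))·6/0.0592 = -5.8784.
So 2·log[Au³⁺] = 3·log(0.000638) − log Q = -9.5855 − (-5.8784) = -3.7071; log[Au³⁺] = -3.7071 / 2 = -1.8536; [Au³⁺] = 10^(-1.8536) ≈ 0.014 M.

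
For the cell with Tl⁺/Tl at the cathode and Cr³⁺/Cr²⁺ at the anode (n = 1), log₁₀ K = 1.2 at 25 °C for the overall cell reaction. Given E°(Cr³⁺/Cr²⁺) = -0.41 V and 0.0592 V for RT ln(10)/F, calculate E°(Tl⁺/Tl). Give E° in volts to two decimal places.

-0.34 V

E°cell = (0.0592/n)·log K = (0.0592/1)(1.2) = +0.071 V.
Since Tl⁺/Tl is the cathode and Cr³⁺/Cr²⁺ the anode, E°cell = E°(Tl⁺/Tl) − E°(Cr³⁺/Cr²⁺).
So E°(Tl⁺/Tl) = E°cell + E°(Cr³⁺/Cr²⁺) = +0.071 + (-0.41) = -0.34 V.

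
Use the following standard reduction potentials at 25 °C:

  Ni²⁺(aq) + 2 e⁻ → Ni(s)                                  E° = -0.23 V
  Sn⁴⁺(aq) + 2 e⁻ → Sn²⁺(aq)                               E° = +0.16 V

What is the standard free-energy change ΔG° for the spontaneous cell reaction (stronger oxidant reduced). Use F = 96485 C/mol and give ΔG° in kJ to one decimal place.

Sn⁴⁺/Sn²⁺ (E° = +0.16 V) is the cathode; Ni²⁺/Ni (E° = -0.23 V) is the anode, so E°cell = +0.39 V.
Balancing electrons gives n = 2 (lcm of 2 and 2).
ΔG° = −nFE° = −(2)(96485)(+0.39) = -75,258 J = -75.3 kJ.

-75.3 kJ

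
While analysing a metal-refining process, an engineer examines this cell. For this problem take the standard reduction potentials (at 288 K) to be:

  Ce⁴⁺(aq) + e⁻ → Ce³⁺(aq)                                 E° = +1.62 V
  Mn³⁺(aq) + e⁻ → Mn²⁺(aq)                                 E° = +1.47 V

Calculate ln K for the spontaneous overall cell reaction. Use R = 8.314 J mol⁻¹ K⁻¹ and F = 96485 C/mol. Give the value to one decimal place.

6.0

Cathode: Ce⁴⁺/Ce³⁺; anode: Mn³⁺/Mn²⁺. E°cell = (+1.62) − (+1.47) = +0.15 V, with n = 1.
ΔG° = −nFE° = −RT ln K, so ln K = nFE°/(RT) = (1)(96485)(+0.15) / ((8.314)(288)) = 6.044.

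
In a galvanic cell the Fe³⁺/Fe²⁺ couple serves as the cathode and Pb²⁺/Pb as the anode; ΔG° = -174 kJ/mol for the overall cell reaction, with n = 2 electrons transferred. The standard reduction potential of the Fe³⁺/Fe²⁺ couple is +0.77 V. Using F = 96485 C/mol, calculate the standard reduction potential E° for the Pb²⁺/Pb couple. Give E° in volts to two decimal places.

E°cell = −ΔG°/(nF) = −(-174×10³)/((2)(96485)) = +0.902 V.
Since Fe³⁺/Fe²⁺ is the cathode and Pb²⁺/Pb the anode, E°cell = E°(Fe³⁺/Fe²⁺) − E°(Pb²⁺/Pb).
So E°(Pb²⁺/Pb) = E°(Fe³⁺/Fe²⁺) − E°cell = (+0.77) − (+0.902) = -0.13 V.

-0.13 V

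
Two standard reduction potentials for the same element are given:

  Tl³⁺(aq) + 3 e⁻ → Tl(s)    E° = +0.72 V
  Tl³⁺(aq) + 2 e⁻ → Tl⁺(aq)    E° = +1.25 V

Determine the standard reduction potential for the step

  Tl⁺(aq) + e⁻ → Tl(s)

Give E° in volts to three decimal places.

-0.340 V

Sequential free energies add, so n₃E°₃ = n₁E°₁ + n₂E°₂.
With n₃ = 3, and the known step contributing 2×(+1.25) V, the unknown satisfies 1·E° = 3×(+0.72) − 2×(+1.25) = -0.340.
E° = -0.340 / 1 = -0.340 V.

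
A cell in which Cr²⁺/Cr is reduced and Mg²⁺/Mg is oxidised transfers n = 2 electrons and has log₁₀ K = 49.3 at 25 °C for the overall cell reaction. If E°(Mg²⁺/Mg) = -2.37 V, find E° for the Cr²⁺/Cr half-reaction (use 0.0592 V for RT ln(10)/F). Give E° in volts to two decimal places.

E°cell = (0.0592/n)·log K = (0.0592/2)(49.3) = +1.459 V.
Since Cr²⁺/Cr is the cathode and Mg²⁺/Mg the anode, E°cell = E°(Cr²⁺/Cr) − E°(Mg²⁺/Mg).
So E°(Cr²⁺/Cr) = E°cell + E°(Mg²⁺/Mg) = +1.459 + (-2.37) = -0.91 V.

-0.91 V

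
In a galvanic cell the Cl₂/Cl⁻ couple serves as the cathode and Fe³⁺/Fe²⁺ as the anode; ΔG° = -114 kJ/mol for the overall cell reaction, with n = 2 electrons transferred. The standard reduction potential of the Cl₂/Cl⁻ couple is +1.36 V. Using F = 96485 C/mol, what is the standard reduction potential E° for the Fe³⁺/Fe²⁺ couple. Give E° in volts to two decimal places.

+0.77 V

E°cell = −ΔG°/(nF) = −(-114×10³)/((2)(96485)) = +0.591 V.
Since Cl₂/Cl⁻ is the cathode and Fe³⁺/Fe²⁺ the anode, E°cell = E°(Cl₂/Cl⁻) − E°(Fe³⁺/Fe²⁺).
So E°(Fe³⁺/Fe²⁺) = E°(Cl₂/Cl⁻) − E°cell = (+1.36) − (+0.591) = +0.77 V.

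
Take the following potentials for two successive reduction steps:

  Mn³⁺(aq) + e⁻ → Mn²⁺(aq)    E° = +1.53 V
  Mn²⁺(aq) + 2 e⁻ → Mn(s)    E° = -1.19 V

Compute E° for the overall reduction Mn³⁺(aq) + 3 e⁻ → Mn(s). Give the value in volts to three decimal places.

Adding the free-energy changes (−nFE°) of the two steps gives −n₃FE°₃ = −n₁FE°₁ − n₂FE°₂.
E°₃ = (1×+1.53 + 2×-1.19) / 3 = (-0.850) / 3 = -0.283 V.

-0.283 V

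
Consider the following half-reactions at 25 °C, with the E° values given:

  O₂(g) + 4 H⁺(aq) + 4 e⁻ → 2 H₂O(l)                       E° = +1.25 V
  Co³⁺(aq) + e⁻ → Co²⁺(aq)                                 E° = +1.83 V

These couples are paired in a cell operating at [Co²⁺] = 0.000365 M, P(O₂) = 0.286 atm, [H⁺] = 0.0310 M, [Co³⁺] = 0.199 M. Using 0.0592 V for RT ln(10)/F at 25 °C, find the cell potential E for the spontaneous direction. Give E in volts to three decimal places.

+0.839 V

Co³⁺/Co²⁺ is the cathode (higher E°), O₂/H₂O the anode: E°cell = +1.83 − (+1.25) = +0.58 V, n = 4.
Overall: 4 Co³⁺(aq) + 2 H₂O(l) → 4 Co²⁺(aq) + O₂(g) + 4 H⁺(aq)
Q = [Co²⁺]^4·P(O₂)·[H⁺]^4 / ([Co³⁺]^4); log Q = -17.524.
E = E° − (0.0592/n) log Q = +0.58 − (0.0592/4)(-17.524) = +0.839 V.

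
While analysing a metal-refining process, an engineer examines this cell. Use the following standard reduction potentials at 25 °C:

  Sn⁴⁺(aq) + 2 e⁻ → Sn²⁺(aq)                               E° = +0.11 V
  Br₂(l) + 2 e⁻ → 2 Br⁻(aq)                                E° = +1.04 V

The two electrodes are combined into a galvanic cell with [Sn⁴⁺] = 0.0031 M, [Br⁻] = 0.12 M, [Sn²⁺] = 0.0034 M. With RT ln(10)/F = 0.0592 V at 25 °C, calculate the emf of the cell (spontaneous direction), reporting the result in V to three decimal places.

Br₂/Br⁻ is the cathode (higher E°), Sn⁴⁺/Sn²⁺ the anode: E°cell = +1.04 − (+0.11) = +0.93 V, n = 2.
Overall: Br₂(l) + Sn²⁺(aq) → 2 Br⁻(aq) + Sn⁴⁺(aq)
Q = [Br⁻]^2·[Sn⁴⁺] / ([Sn²⁺]); log Q = -1.882.
E = E° − (0.0592/n) log Q = +0.93 − (0.0592/2)(-1.882) = +0.986 V.

+0.986 V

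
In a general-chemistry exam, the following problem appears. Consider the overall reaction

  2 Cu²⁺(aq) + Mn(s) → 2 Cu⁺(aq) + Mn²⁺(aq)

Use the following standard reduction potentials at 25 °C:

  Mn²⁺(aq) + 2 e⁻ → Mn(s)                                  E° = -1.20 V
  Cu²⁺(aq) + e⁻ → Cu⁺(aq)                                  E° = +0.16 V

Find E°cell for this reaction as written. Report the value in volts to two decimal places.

+1.36 V

The Cu²⁺/Cu⁺ couple has the higher reduction potential, so it is the cathode; Mn²⁺/Mn is oxidised at the anode.
E°cell = E°(cathode) − E°(anode) = (+0.16) − (-1.20) = +1.36 V.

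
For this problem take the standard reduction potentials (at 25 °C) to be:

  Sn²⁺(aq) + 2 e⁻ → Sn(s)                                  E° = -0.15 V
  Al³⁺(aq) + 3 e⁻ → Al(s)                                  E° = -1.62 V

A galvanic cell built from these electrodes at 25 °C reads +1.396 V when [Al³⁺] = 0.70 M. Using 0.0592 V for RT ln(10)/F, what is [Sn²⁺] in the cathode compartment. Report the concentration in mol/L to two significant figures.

0.0025 M

Sn²⁺/Sn is the cathode, Al³⁺/Al the anode: E°cell = +1.47 V, n = 6.
Overall reaction: 3 Sn²⁺(aq) + 2 Al(s) → 3 Sn(s) + 2 Al³⁺(aq); Q = [Al³⁺]^2/[Sn²⁺]^3.
From E = E° − (0.0592/n) log Q: log Q = (E° − E)·n/0.0592 = (+1.47 − (+1.396))·6/0.0592 = 7.5000.
So 3·log[Sn²⁺] = 2·log(0.7) − log Q = -0.3098 − (7.5000) = -7.8098; log[Sn²⁺] = -7.8098 / 3 = -2.6033; [Sn²⁺] = 10^(-2.6033) ≈ 0.0025 M.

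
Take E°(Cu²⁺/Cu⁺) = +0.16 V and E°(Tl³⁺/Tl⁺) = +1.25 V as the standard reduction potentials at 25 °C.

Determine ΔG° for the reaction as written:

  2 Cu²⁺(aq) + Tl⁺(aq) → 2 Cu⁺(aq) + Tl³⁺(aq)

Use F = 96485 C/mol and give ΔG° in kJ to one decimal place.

As written, Cu²⁺/Cu⁺ is reduced (cathode) and Tl³⁺/Tl⁺ is oxidised (anode), so E°cell = (+0.16) − (+1.25) = -1.09 V.
Balancing electrons gives n = 2.
ΔG° = −nFE° = −(2)(96485)(-1.09) = 210,337 J = +210.3 kJ.

+210.3 kJ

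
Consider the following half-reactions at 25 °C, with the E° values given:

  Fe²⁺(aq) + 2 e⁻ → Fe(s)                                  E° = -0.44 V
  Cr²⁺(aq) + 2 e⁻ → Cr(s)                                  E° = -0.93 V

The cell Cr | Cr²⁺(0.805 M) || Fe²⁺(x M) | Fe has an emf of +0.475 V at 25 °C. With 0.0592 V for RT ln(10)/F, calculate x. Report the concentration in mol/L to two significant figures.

Fe²⁺/Fe is the cathode, Cr²⁺/Cr the anode: E°cell = +0.49 V, n = 2.
Overall reaction: Fe²⁺(aq) + Cr(s) → Fe(s) + Cr²⁺(aq); Q = [Cr²⁺]^1/[Fe²⁺]^1.
From E = E° − (0.0592/n) log Q: log Q = (E° − E)·n/0.0592 = (+0.49 − (+0.475))·2/0.0592 = 0.5068.
So 1·log[Fe²⁺] = 1·log(0.805) − log Q = -0.0942 − (0.5068) = -0.6010; [Fe²⁺] = 10^(-0.6010) ≈ 0.25 M.

0.25 M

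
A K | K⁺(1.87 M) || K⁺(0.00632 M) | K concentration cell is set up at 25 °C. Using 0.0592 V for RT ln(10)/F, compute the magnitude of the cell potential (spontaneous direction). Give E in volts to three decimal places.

For a concentration cell E°cell = 0. The 1.87 M side is the cathode (reduction is favoured where [K⁺] is higher).
With n = 1, E = −(0.0592/1) log([K⁺]ₐₙ/[K⁺]꜀ₐₜ) = −(0.0592/1) log(0.00632/1.87) = −(0.0592/1)(-2.471) = +0.146 V.

+0.146 V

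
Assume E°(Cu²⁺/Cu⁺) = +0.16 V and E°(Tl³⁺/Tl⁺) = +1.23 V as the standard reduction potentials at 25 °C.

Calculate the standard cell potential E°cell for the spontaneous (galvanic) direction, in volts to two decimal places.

The Tl³⁺/Tl⁺ couple has the higher reduction potential, so it is the cathode; Cu²⁺/Cu⁺ is oxidised at the anode.
E°cell = E°(cathode) − E°(anode) = (+1.23) − (+0.16) = +1.07 V.
Since E°cell > 0, the reaction is spontaneous under standard conditions.

+1.07 V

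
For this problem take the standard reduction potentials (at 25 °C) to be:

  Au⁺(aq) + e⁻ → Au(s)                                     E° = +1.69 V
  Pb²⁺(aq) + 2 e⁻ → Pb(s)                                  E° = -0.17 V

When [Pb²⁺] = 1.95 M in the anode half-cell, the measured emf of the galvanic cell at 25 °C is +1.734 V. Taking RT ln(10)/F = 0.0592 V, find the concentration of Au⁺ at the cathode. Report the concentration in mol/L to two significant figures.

0.010 M

Au⁺/Au is the cathode, Pb²⁺/Pb the anode: E°cell = +1.86 V, n = 2.
Overall reaction: 2 Au⁺(aq) + Pb(s) → 2 Au(s) + Pb²⁺(aq); Q = [Pb²⁺]^1/[Au⁺]^2.
From E = E° − (0.0592/n) log Q: log Q = (E° − E)·n/0.0592 = (+1.86 − (+1.734))·2/0.0592 = 4.2568.
So 2·log[Au⁺] = 1·log(1.95) − log Q = 0.2900 − (4.2568) = -3.9668; log[Au⁺] = -3.9668 / 2 = -1.9834; [Au⁺] = 10^(-1.9834) ≈ 0.010 M.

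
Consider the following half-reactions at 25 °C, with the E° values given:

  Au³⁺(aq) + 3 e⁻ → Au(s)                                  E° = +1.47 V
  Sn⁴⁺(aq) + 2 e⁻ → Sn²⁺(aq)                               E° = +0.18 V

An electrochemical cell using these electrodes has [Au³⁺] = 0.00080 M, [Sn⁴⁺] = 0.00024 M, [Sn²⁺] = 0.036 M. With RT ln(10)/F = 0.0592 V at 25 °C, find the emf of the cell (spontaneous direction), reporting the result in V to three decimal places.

+1.293 V

Au³⁺/Au is the cathode (higher E°), Sn⁴⁺/Sn²⁺ the anode: E°cell = +1.47 − (+0.18) = +1.29 V, n = 6.
Overall: 2 Au³⁺(aq) + 3 Sn²⁺(aq) → 2 Au(s) + 3 Sn⁴⁺(aq)
Q = [Sn⁴⁺]^3 / ([Au³⁺]^2·[Sn²⁺]^3); log Q = -0.334.
E = E° − (0.0592/n) log Q = +1.29 − (0.0592/6)(-0.334) = +1.293 V.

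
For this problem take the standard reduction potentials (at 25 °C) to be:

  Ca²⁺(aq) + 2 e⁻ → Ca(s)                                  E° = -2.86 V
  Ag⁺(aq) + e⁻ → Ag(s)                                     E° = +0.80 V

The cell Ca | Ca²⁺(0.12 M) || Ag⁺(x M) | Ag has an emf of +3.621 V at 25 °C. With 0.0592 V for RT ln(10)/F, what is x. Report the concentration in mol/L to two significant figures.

Ag⁺/Ag is the cathode, Ca²⁺/Ca the anode: E°cell = +3.66 V, n = 2.
Overall reaction: 2 Ag⁺(aq) + Ca(s) → 2 Ag(s) + Ca²⁺(aq); Q = [Ca²⁺]^1/[Ag⁺]^2.
From E = E° − (0.0592/n) log Q: log Q = (E° − E)·n/0.0592 = (+3.66 − (+3.621))·2/0.0592 = 1.3176.
So 2·log[Ag⁺] = 1·log(0.12) − log Q = -0.9208 − (1.3176) = -2.2384; log[Ag⁺] = -2.2384 / 2 = -1.1192; [Ag⁺] = 10^(-1.1192) ≈ 0.076 M.

0.076 M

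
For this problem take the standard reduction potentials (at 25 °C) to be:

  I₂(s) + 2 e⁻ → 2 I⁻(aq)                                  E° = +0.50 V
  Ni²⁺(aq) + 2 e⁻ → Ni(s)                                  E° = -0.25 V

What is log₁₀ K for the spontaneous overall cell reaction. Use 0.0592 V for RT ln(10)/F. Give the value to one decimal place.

25.3

Cathode: I₂/I⁻; anode: Ni²⁺/Ni. E°cell = +0.75 V, n = 2.
log K = nE°cell / 0.0592 = (2)(+0.75) / 0.0592 = 25.3.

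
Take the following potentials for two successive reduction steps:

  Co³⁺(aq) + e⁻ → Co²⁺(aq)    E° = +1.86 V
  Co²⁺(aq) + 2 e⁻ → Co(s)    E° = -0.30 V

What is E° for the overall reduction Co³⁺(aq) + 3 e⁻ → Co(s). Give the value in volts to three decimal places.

+0.420 V

Standard free energies of sequential steps add: ΔG°₃ = ΔG°₁ + ΔG°₂, so n₃E°₃ = n₁E°₁ + n₂E°₂.
E°₃ = (1×+1.86 + 2×-0.30) / 3 = (+1.260) / 3 = +0.420 V.
E° values themselves are not directly additive — weighting by electron count is essential.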